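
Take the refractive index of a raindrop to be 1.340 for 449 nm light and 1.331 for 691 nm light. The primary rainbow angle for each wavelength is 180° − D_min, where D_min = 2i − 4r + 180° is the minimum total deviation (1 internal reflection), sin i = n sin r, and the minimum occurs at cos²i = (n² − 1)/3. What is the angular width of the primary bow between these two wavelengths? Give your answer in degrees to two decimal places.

1.30°

At 449 nm (n = 1.340): cos²i = 0.26520 → i = 59.004°, r = 39.770°, D_min = 138.929°, rainbow angle = 41.071°.
At 691 nm (n = 1.331): cos²i = 0.25719 → i = 59.527°, r = 40.356°, D_min = 137.630°, rainbow angle = 42.370°.
Angular width = |41.071° − 42.370°| = 1.299°.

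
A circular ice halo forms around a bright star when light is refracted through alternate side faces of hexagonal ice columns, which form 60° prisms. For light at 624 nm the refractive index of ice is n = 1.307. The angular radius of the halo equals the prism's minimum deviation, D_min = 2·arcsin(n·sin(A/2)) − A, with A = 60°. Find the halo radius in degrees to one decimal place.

21.6°

n·sin(A/2) = 1.307 × sin 30° = 1.307 × 0.5000 = 0.6535.
D_min = 2·arcsin(0.6535) − 60° = 2 × 40.806° − 60° = 21.612°.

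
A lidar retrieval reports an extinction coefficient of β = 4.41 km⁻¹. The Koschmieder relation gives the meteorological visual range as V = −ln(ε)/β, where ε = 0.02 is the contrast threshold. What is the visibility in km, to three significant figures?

V = −ln(0.02) / 4.41 = 3.912 / 4.41 = 0.8871 km.

0.887 km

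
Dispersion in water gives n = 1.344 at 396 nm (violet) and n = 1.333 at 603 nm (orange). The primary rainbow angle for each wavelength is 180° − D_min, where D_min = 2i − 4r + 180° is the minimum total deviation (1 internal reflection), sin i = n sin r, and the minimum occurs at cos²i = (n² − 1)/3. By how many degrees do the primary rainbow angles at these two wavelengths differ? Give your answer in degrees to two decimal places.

At 396 nm (n = 1.344): cos²i = 0.26878 → i = 58.772°, r = 39.512°, D_min = 139.495°, rainbow angle = 40.505°.
At 603 nm (n = 1.333): cos²i = 0.25896 → i = 59.410°, r = 40.225°, D_min = 137.922°, rainbow angle = 42.078°.
Angular width = |40.505° − 42.078°| = 1.573°.

1.57°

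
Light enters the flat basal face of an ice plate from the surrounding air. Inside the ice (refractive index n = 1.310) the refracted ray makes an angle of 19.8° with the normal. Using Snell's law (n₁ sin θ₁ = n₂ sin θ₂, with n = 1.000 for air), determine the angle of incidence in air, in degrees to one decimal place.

26.3°

Snell: sin θ_i = n · sin θ_r = 1.310 × sin 19.8° = 1.310 × 0.3387 = 0.4437.
θ_i = arcsin(0.4437) = 26.34°.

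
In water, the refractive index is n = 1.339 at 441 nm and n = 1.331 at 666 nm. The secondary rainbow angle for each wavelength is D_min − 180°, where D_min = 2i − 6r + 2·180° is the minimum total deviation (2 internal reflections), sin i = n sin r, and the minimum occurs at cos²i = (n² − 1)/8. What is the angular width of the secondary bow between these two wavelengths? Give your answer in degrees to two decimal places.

At 441 nm (n = 1.339): cos²i = 0.09912 → i = 71.650°, r = 45.141°, D_min = 232.451°, rainbow angle = 52.451°.
At 666 nm (n = 1.331): cos²i = 0.09645 → i = 71.907°, r = 45.575°, D_min = 230.365°, rainbow angle = 50.365°.
Angular width = |52.451° − 50.365°| = 2.086°.

2.09°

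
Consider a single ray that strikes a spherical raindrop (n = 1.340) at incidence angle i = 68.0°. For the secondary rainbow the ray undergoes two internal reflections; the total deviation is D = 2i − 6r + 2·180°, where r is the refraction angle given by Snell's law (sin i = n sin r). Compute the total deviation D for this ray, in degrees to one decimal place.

sin r = sin 68.0° / 1.340 = 0.9272/1.340 = 0.6919; r = 43.78°.
D = 2·68.0° − 6·43.78° + 2·180° = 136.00° − 262.70° + 360° = 233.30°.

233.3°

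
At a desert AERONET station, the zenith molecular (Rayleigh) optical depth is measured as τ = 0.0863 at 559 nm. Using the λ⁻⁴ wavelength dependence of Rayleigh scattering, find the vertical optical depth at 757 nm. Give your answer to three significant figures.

τ(757 nm) = τ(559 nm) × (559/757)⁴ = 0.0863 × (0.7384)⁴ = 0.0863 × 0.2973 = 0.0257.

0.0257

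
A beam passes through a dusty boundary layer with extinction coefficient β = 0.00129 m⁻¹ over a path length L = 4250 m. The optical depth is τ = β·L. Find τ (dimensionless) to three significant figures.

5.48

τ = β·L = 0.00129 × 4250 = 5.4825.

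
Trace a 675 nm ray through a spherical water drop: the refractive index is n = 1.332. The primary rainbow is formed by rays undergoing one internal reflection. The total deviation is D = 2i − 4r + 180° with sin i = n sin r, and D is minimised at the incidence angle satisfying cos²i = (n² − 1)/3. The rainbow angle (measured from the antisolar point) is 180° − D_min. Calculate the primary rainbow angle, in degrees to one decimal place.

cos²i = (1.77422 − 1)/3 = 0.25807; i = arccos(0.50801) = 59.469°.
sin r = sin 59.469°/1.332 = 0.64666; r = 40.290°.
D_min = 2·59.469° − 4·40.290° + 180° = 137.776°.
Rainbow angle = 180° − D_min = 42.224°.

42.2°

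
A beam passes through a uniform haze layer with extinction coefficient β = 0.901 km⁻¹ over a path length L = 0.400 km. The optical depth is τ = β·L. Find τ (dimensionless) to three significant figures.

τ = β·L = 0.901 × 0.400 = 0.3604.

0.360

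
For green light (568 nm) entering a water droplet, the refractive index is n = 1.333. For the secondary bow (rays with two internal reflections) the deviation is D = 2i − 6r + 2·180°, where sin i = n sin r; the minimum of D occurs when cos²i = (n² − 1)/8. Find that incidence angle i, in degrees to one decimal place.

71.8°

cos²i = (1.333² − 1)/8 = (1.77689 − 1)/8 = 0.09711.
cos i = 0.31163, so i = 71.843°.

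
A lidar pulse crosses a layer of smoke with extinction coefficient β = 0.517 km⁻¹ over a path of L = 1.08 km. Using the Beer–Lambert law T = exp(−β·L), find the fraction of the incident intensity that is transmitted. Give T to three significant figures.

τ = β·L = 0.517 × 1.08 = 0.5584.
T = exp(−0.5584) = 0.5721.

0.572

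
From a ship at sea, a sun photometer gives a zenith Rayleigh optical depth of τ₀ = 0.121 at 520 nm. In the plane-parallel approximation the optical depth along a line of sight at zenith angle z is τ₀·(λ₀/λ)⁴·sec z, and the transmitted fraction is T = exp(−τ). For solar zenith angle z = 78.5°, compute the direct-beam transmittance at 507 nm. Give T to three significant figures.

sec 78.5° = 5.0159.
τ = 0.121 × (520/507)⁴ × 5.0159 = 0.121 × 1.1066 × 5.0159 = 0.6716.
T = exp(−0.6716) = 0.5109.

0.511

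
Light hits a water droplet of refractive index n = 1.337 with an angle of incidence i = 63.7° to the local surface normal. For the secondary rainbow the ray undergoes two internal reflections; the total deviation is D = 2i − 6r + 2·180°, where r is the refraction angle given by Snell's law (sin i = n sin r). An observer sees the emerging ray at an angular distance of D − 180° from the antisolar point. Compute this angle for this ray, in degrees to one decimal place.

sin r = sin 63.7° / 1.337 = 0.8965/1.337 = 0.6705; r = 42.11°.
D = 2·63.7° − 6·42.11° + 2·180° = 127.40° − 252.64° + 360° = 234.76°.
Angle from antisolar point = D − 180° = 54.76°.

54.8°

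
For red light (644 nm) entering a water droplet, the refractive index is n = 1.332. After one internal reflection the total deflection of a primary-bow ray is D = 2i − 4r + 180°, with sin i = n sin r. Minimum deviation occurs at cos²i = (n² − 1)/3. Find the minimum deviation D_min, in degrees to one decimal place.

cos²i = (1.77422 − 1)/3 = 0.25807; i = arccos(0.50801) = 59.469°.
sin r = sin 59.469°/1.332 = 0.64666; r = 40.290°.
D_min = 2·59.469° − 4·40.290° + 180° = 137.776°.

137.8°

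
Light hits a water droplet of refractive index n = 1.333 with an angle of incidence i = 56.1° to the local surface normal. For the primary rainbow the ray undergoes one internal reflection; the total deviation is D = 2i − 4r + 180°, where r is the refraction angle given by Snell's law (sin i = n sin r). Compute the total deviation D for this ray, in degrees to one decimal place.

sin r = sin 56.1° / 1.333 = 0.8300/1.333 = 0.6227; r = 38.51°.
D = 2·56.1° − 4·38.51° + 180° = 112.20° − 154.04° + 180° = 138.16°.

138.2°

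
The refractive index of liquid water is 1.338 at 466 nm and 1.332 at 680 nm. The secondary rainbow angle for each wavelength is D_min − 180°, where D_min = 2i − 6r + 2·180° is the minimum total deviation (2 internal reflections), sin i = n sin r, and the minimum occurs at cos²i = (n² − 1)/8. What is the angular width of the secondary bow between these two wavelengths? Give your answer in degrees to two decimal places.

1.56°

At 466 nm (n = 1.338): cos²i = 0.09878 → i = 71.682°, r = 45.195°, D_min = 232.193°, rainbow angle = 52.193°.
At 680 nm (n = 1.332): cos²i = 0.09678 → i = 71.875°, r = 45.520°, D_min = 230.628°, rainbow angle = 50.628°.
Angular width = |52.193° − 50.628°| = 1.564°.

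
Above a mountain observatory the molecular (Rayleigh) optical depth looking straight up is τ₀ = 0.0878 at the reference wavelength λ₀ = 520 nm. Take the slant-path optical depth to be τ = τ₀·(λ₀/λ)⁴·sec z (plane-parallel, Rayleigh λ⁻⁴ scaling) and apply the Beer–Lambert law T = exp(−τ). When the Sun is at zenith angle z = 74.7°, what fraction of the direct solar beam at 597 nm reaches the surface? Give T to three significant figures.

0.826

sec 74.7° = 3.7897.
τ = 0.0878 × (520/597)⁴ × 3.7897 = 0.0878 × 0.5756 × 3.7897 = 0.1915.
T = exp(−0.1915) = 0.8257.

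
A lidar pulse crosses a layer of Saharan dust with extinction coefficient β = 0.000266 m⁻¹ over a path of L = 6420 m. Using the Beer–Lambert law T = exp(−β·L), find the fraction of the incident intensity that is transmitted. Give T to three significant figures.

τ = β·L = 0.000266 × 6420 = 1.7077.
T = exp(−1.7077) = 0.1813.

0.181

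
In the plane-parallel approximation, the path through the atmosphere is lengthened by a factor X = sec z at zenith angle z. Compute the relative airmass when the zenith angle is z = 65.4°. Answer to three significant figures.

2.40

X = sec z = 1/cos 65.4° = 1/0.4163 = 2.4022.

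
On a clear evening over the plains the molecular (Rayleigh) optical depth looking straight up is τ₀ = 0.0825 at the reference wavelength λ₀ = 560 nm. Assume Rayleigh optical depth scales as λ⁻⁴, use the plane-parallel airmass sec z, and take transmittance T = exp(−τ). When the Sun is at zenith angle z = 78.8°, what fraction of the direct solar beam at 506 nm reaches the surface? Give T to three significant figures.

sec 78.8° = 5.1484.
τ = 0.0825 × (560/506)⁴ × 5.1484 = 0.0825 × 1.5002 × 5.1484 = 0.6372.
T = exp(−0.6372) = 0.5288.

0.529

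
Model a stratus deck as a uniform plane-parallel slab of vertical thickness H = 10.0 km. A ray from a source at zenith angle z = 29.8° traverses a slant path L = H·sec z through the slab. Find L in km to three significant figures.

sec z = 1/cos 29.8° = 1.1524.
L = 10.0 × 1.1524 = 11.524 km.

11.5 km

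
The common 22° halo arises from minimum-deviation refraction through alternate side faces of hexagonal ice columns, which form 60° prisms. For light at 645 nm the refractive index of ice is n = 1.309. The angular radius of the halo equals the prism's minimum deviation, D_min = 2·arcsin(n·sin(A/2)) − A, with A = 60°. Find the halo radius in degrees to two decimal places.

21.76°

n·sin(A/2) = 1.309 × sin 30° = 1.309 × 0.5000 = 0.6545.
D_min = 2·arcsin(0.6545) − 60° = 2 × 40.882° − 60° = 21.763°.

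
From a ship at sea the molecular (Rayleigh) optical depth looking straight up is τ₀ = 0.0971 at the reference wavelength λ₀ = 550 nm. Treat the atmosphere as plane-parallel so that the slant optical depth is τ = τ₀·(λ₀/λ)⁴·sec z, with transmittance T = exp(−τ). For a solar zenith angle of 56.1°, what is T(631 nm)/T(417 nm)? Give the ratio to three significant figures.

1.53

Airmass: sec 56.1° = 1.7929.
τ(631 nm) = 0.0971 × (550/631)⁴ × 1.7929 = 0.0971 × 0.5772 × 1.7929 = 0.1005.
τ(417 nm) = 0.0971 × (550/417)⁴ × 1.7929 = 0.0971 × 3.0263 × 1.7929 = 0.5269.
T(631)/T(417) = exp(τ_B − τ_A) = exp(0.4264) = 1.5317.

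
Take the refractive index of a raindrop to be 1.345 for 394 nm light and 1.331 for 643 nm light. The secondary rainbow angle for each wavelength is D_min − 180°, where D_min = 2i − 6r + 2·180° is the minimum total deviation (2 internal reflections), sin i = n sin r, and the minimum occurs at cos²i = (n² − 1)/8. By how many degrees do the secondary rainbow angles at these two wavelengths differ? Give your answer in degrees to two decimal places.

At 394 nm (n = 1.345): cos²i = 0.10113 → i = 71.458°, r = 44.821°, D_min = 233.987°, rainbow angle = 53.987°.
At 643 nm (n = 1.331): cos²i = 0.09645 → i = 71.907°, r = 45.575°, D_min = 230.365°, rainbow angle = 50.365°.
Angular width = |53.987° − 50.365°| = 3.622°.

3.62°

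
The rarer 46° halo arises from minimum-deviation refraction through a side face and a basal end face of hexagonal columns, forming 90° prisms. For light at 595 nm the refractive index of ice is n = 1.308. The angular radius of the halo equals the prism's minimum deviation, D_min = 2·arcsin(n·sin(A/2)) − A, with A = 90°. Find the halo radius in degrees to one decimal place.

n·sin(A/2) = 1.308 × sin 45° = 1.308 × 0.7071 = 0.9249.
D_min = 2·arcsin(0.9249) − 90° = 2 × 67.653° − 90° = 45.305°.

45.3°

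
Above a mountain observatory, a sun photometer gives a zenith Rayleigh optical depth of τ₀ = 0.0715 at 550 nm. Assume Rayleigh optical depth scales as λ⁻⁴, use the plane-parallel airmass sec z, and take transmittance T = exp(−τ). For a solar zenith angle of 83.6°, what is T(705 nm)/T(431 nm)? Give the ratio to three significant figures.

4.32

Airmass: sec 83.6° = 8.9711.
τ(705 nm) = 0.0715 × (550/705)⁴ × 8.9711 = 0.0715 × 0.3704 × 8.9711 = 0.2376.
τ(431 nm) = 0.0715 × (550/431)⁴ × 8.9711 = 0.0715 × 2.6518 × 8.9711 = 1.7010.
T(705)/T(431) = exp(τ_B − τ_A) = exp(1.4634) = 4.3204.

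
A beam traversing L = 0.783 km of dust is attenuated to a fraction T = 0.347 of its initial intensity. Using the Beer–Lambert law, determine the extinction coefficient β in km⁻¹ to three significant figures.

1.35 km⁻¹

Beer–Lambert: T = exp(−βL) ⇒ β = −ln(T)/L = −ln(0.347)/0.783 = 1.0584/0.783 = 1.352 km⁻¹.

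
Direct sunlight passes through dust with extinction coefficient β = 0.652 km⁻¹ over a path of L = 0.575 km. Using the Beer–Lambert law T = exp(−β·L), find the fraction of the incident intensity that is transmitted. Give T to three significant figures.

0.687

τ = β·L = 0.652 × 0.575 = 0.3749.
T = exp(−0.3749) = 0.6874.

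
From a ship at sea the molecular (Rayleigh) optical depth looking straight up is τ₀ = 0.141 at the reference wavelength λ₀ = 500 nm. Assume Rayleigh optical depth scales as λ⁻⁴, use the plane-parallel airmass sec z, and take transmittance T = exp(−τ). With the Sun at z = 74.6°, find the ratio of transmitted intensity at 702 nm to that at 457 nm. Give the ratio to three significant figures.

Airmass: sec 74.6° = 3.7657.
τ(702 nm) = 0.141 × (500/702)⁴ × 3.7657 = 0.141 × 0.2574 × 3.7657 = 0.1366.
τ(457 nm) = 0.141 × (500/457)⁴ × 3.7657 = 0.141 × 1.4329 × 3.7657 = 0.7608.
T(702)/T(457) = exp(τ_B − τ_A) = exp(0.6242) = 1.8667.

1.87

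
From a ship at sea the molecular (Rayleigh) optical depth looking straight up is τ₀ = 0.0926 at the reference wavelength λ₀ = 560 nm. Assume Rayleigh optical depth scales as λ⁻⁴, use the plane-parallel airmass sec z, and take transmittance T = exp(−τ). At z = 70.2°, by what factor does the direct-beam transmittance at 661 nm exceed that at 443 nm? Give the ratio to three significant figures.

Airmass: sec 70.2° = 2.9521.
τ(661 nm) = 0.0926 × (560/661)⁴ × 2.9521 = 0.0926 × 0.5152 × 2.9521 = 0.1408.
τ(443 nm) = 0.0926 × (560/443)⁴ × 2.9521 = 0.0926 × 2.5535 × 2.9521 = 0.6980.
T(661)/T(443) = exp(τ_B − τ_A) = exp(0.5572) = 1.7458.

1.75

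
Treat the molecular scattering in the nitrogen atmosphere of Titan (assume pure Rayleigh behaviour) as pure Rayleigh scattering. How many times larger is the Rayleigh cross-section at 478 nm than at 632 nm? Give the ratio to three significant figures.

Rayleigh scattering ∝ λ⁻⁴, so the ratio of coefficients is the inverse fourth power of the wavelength ratio.
σ(478)/σ(632) = (632/478)⁴ = (1.3222)⁴ = 3.056.

3.06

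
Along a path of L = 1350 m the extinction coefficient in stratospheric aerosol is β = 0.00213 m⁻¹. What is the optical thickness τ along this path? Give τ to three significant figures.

τ = β·L = 0.00213 × 1350 = 2.8755.

2.88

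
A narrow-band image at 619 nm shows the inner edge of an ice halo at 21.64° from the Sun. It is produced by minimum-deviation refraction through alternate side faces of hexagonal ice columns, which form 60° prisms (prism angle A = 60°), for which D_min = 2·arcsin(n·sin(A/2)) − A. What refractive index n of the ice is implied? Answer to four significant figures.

Rearranging: n = sin((D_min + A)/2) / sin(A/2).
(D_min + A)/2 = (21.64° + 60°)/2 = 40.820°.
n = sin 40.820° / sin 30° = 0.6537 / 0.5000 = 1.3074.

1.307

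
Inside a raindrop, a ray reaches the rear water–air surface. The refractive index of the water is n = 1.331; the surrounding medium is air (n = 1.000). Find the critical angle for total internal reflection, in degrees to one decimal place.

48.7°

sin θ_c = n_air / n = 1.000 / 1.331 = 0.7513.
θ_c = arcsin(0.7513) = 48.70°.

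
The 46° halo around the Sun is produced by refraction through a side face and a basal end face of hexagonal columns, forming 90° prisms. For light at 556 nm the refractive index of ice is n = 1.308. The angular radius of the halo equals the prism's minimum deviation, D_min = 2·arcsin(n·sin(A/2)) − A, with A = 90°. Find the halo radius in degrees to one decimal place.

45.3°

n·sin(A/2) = 1.308 × sin 45° = 1.308 × 0.7071 = 0.9249.
D_min = 2·arcsin(0.9249) − 90° = 2 × 67.653° − 90° = 45.305°.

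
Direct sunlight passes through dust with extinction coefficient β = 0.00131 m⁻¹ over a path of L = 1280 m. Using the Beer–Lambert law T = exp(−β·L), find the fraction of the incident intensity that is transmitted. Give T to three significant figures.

τ = β·L = 0.00131 × 1280 = 1.6768.
T = exp(−1.6768) = 0.1870.

0.187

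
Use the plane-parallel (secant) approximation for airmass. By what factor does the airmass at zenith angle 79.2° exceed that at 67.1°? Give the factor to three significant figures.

X(79.2°)/X(67.1°) = sec 79.2° / sec 67.1° = cos 67.1° / cos 79.2° = 0.3891/0.1874 = 2.0766.

2.08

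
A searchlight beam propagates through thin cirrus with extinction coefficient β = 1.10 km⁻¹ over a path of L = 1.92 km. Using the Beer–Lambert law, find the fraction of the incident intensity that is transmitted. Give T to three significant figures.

0.121

τ = β·L = 1.10 × 1.92 = 2.1120.
T = exp(−2.1120) = 0.1210.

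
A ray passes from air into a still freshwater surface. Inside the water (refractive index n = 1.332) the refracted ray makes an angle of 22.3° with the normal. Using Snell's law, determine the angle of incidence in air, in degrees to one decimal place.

30.4°

Snell: sin θ_i = n · sin θ_r = 1.332 × sin 22.3° = 1.332 × 0.3795 = 0.5054.
θ_i = arcsin(0.5054) = 30.36°.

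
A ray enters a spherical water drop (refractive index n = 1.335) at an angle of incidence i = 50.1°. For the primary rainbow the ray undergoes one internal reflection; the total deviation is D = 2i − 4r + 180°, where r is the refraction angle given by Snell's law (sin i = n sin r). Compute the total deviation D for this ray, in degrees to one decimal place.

sin r = sin 50.1° / 1.335 = 0.7672/1.335 = 0.5747; r = 35.08°.
D = 2·50.1° − 4·35.08° + 180° = 100.20° − 140.30° + 180° = 139.90°.

139.9°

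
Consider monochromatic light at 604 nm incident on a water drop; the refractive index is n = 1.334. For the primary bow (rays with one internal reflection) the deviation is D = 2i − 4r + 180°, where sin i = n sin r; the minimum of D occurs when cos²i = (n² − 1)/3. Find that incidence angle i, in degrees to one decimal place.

59.4°

cos²i = (1.334² − 1)/3 = (1.77956 − 1)/3 = 0.25985.
cos i = 0.50976, so i = 59.352°.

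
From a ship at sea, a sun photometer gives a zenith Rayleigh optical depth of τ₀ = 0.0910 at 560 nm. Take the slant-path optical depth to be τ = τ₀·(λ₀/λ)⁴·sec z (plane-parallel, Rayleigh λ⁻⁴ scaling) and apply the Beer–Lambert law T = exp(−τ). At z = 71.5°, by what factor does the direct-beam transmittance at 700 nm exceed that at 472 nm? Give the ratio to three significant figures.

1.57

Airmass: sec 71.5° = 3.1515.
τ(700 nm) = 0.0910 × (560/700)⁴ × 3.1515 = 0.0910 × 0.4096 × 3.1515 = 0.1175.
τ(472 nm) = 0.0910 × (560/472)⁴ × 3.1515 = 0.0910 × 1.9815 × 3.1515 = 0.5683.
T(700)/T(472) = exp(τ_B − τ_A) = exp(0.4508) = 1.5696.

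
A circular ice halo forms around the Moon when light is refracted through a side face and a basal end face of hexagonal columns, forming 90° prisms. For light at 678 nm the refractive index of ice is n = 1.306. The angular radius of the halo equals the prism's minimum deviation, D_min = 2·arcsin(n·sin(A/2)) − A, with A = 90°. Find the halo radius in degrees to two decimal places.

44.88°

n·sin(A/2) = 1.306 × sin 45° = 1.306 × 0.7071 = 0.9235.
D_min = 2·arcsin(0.9235) − 90° = 2 × 67.440° − 90° = 44.881°.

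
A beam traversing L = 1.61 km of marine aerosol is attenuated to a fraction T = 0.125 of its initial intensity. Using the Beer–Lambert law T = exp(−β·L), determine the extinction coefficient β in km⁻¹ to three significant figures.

Beer–Lambert: T = exp(−βL) ⇒ β = −ln(T)/L = −ln(0.125)/1.61 = 2.0794/1.61 = 1.292 km⁻¹.

1.29 km⁻¹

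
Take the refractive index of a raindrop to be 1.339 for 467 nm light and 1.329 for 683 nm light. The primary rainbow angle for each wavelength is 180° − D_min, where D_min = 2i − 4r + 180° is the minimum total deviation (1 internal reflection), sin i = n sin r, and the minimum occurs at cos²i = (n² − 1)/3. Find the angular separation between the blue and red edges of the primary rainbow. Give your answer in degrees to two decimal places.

1.45°

At 467 nm (n = 1.339): cos²i = 0.26431 → i = 59.062°, r = 39.834°, D_min = 138.786°, rainbow angle = 41.214°.
At 683 nm (n = 1.329): cos²i = 0.25541 → i = 59.643°, r = 40.487°, D_min = 137.337°, rainbow angle = 42.663°.
Angular width = |41.214° − 42.663°| = 1.450°.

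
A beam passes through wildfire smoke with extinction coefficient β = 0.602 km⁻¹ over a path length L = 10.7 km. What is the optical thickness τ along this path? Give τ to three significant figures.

6.44

τ = β·L = 0.602 × 10.7 = 6.4414.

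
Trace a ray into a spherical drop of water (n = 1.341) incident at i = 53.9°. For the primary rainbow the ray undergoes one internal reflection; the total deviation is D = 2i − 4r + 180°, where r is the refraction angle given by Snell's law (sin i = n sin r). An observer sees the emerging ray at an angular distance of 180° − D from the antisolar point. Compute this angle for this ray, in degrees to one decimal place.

sin r = sin 53.9° / 1.341 = 0.8080/1.341 = 0.6025; r = 37.05°.
D = 2·53.9° − 4·37.05° + 180° = 107.80° − 148.20° + 180° = 139.60°.
Angle from antisolar point = 180° − D = 40.40°.

40.4°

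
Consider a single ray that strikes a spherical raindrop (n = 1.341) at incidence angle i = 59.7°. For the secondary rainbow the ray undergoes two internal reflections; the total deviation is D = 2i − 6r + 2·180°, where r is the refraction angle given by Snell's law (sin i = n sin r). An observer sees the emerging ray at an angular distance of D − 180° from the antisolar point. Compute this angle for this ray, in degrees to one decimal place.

58.9°

sin r = sin 59.7° / 1.341 = 0.8634/1.341 = 0.6438; r = 40.08°.
D = 2·59.7° − 6·40.08° + 2·180° = 119.40° − 240.47° + 360° = 238.93°.
Angle from antisolar point = D − 180° = 58.93°.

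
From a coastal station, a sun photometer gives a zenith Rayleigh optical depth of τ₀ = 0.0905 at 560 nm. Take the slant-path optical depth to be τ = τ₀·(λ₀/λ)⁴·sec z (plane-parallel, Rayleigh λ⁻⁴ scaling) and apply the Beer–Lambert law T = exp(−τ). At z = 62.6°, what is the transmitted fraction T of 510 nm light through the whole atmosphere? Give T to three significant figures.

sec 62.6° = 2.1730.
τ = 0.0905 × (560/510)⁴ × 2.1730 = 0.0905 × 1.4537 × 2.1730 = 0.2859.
T = exp(−0.2859) = 0.7514.

0.751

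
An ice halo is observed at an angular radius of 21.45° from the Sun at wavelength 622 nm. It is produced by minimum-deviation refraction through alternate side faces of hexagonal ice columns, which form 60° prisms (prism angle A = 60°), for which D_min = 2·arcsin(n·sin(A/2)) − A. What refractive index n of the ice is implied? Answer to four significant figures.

Rearranging: n = sin((D_min + A)/2) / sin(A/2).
(D_min + A)/2 = (21.45° + 60°)/2 = 40.725°.
n = sin 40.725° / sin 30° = 0.6524 / 0.5000 = 1.3049.

1.305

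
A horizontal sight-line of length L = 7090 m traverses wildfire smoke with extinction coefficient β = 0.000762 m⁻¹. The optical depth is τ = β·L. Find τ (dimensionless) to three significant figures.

τ = β·L = 0.000762 × 7090 = 5.4026.

5.40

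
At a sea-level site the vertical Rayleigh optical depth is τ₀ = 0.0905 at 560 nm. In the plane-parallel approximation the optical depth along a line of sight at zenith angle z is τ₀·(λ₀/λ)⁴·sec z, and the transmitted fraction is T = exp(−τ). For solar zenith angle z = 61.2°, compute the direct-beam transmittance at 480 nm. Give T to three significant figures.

sec 61.2° = 2.0757.
τ = 0.0905 × (560/480)⁴ × 2.0757 = 0.0905 × 1.8526 × 2.0757 = 0.3480.
T = exp(−0.3480) = 0.7061.

0.706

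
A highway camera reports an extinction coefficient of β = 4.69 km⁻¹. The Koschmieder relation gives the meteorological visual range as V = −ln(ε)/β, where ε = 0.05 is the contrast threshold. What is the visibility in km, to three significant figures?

0.639 km

V = −ln(0.05) / 4.69 = 2.996 / 4.69 = 0.6387 km.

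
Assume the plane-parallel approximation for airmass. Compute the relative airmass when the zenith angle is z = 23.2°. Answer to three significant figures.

X = sec z = 1/cos 23.2° = 1/0.9191 = 1.0880.

1.09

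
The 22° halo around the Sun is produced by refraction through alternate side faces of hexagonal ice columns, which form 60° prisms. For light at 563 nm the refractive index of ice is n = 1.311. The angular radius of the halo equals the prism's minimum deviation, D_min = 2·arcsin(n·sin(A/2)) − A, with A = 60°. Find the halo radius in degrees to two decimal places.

n·sin(A/2) = 1.311 × sin 30° = 1.311 × 0.5000 = 0.6555.
D_min = 2·arcsin(0.6555) − 60° = 2 × 40.958° − 60° = 21.915°.

21.92°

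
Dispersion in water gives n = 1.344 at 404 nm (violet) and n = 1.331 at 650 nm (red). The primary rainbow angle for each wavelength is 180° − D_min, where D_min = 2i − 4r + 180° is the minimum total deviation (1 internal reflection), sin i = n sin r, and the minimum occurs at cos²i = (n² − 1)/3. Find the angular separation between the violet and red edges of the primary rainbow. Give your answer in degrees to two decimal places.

At 404 nm (n = 1.344): cos²i = 0.26878 → i = 58.772°, r = 39.512°, D_min = 139.495°, rainbow angle = 40.505°.
At 650 nm (n = 1.331): cos²i = 0.25719 → i = 59.527°, r = 40.356°, D_min = 137.630°, rainbow angle = 42.370°.
Angular width = |40.505° − 42.370°| = 1.865°.

1.86°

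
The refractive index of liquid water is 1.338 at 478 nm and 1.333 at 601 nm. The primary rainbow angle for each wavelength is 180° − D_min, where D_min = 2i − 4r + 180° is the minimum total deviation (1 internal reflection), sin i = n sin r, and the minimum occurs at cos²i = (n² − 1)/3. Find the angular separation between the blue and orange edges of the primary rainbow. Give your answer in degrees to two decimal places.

0.72°

At 478 nm (n = 1.338): cos²i = 0.26341 → i = 59.120°, r = 39.899°, D_min = 138.643°, rainbow angle = 41.357°.
At 601 nm (n = 1.333): cos²i = 0.25896 → i = 59.410°, r = 40.225°, D_min = 137.922°, rainbow angle = 42.078°.
Angular width = |41.357° − 42.078°| = 0.722°.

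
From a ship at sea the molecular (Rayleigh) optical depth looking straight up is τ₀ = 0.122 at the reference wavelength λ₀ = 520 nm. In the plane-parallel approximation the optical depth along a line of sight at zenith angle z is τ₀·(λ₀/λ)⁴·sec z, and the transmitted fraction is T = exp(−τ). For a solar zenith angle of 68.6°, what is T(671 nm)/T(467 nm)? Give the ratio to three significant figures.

1.48

Airmass: sec 68.6° = 2.7407.
τ(671 nm) = 0.122 × (520/671)⁴ × 2.7407 = 0.122 × 0.3607 × 2.7407 = 0.1206.
τ(467 nm) = 0.122 × (520/467)⁴ × 2.7407 = 0.122 × 1.5373 × 2.7407 = 0.5140.
T(671)/T(467) = exp(τ_B − τ_A) = exp(0.3934) = 1.4820.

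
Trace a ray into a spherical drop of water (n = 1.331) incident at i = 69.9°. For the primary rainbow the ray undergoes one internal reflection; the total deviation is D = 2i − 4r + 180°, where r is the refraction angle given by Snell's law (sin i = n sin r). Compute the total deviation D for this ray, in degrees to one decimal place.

140.3°

sin r = sin 69.9° / 1.331 = 0.9391/1.331 = 0.7056; r = 44.87°.
D = 2·69.9° − 4·44.87° + 180° = 139.80° − 179.50° + 180° = 140.30°.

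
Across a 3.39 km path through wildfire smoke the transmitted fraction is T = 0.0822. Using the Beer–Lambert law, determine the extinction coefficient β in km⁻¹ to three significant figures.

0.737 km⁻¹

Beer–Lambert: T = exp(−βL) ⇒ β = −ln(T)/L = −ln(0.0822)/3.39 = 2.4986/3.39 = 0.7371 km⁻¹.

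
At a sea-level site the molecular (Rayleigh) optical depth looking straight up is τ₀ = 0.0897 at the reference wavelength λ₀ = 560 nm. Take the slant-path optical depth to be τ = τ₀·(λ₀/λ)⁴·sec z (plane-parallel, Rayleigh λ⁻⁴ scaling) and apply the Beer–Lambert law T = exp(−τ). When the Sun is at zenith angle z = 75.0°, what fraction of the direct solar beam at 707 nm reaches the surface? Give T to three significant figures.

sec 75.0° = 3.8637.
τ = 0.0897 × (560/707)⁴ × 3.8637 = 0.0897 × 0.3936 × 3.8637 = 0.1364.
T = exp(−0.1364) = 0.8725.

0.872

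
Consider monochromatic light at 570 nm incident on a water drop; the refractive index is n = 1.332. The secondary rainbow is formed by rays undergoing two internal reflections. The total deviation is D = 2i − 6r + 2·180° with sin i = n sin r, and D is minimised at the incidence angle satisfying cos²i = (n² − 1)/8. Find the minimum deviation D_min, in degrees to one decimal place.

230.6°

cos²i = (1.77422 − 1)/8 = 0.09678; i = arccos(0.31109) = 71.875°.
sin r = sin 71.875°/1.332 = 0.71350; r = 45.520°.
D_min = 2·71.875° − 6·45.520° + 360° = 230.628°.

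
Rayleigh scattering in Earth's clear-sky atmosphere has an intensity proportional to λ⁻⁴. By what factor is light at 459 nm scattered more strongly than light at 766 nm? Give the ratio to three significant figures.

Rayleigh scattering ∝ λ⁻⁴, so the ratio of coefficients is the inverse fourth power of the wavelength ratio.
σ(459)/σ(766) = (766/459)⁴ = (1.6688)⁴ = 7.756.

7.76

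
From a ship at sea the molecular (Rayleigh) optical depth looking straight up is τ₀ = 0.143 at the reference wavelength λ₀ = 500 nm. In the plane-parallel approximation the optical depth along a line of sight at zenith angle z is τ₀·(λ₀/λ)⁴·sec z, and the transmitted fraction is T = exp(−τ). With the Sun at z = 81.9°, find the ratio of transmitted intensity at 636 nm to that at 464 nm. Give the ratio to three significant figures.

Airmass: sec 81.9° = 7.0972.
τ(636 nm) = 0.143 × (500/636)⁴ × 7.0972 = 0.143 × 0.3820 × 7.0972 = 0.3877.
τ(464 nm) = 0.143 × (500/464)⁴ × 7.0972 = 0.143 × 1.3484 × 7.0972 = 1.3685.
T(636)/T(464) = exp(τ_B − τ_A) = exp(0.9808) = 2.6665.

2.67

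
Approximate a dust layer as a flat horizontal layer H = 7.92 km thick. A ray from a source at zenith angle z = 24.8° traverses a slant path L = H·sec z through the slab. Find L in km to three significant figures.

sec z = 1/cos 24.8° = 1.1016.
L = 7.92 × 1.1016 = 8.725 km.

8.72 km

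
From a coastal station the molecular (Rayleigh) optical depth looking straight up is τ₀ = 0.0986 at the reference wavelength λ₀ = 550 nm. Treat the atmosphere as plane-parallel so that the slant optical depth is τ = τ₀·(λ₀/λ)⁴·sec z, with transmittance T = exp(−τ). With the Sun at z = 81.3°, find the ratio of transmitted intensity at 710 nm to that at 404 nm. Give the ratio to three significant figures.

Airmass: sec 81.3° = 6.6111.
τ(710 nm) = 0.0986 × (550/710)⁴ × 6.6111 = 0.0986 × 0.3601 × 6.6111 = 0.2347.
τ(404 nm) = 0.0986 × (550/404)⁴ × 6.6111 = 0.0986 × 3.4350 × 6.6111 = 2.2391.
T(710)/T(404) = exp(τ_B − τ_A) = exp(2.0044) = 7.4215.

7.42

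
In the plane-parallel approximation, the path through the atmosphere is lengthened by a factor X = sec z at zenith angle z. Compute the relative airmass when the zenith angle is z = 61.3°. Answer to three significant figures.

X = sec z = 1/cos 61.3° = 1/0.4802 = 2.0824.

2.08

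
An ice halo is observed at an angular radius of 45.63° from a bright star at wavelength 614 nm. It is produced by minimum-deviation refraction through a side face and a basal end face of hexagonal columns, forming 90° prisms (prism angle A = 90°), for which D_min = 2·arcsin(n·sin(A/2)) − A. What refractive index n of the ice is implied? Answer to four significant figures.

Rearranging: n = sin((D_min + A)/2) / sin(A/2).
(D_min + A)/2 = (45.63° + 90°)/2 = 67.815°.
n = sin 67.815° / sin 45° = 0.9260 / 0.7071 = 1.3095.

1.310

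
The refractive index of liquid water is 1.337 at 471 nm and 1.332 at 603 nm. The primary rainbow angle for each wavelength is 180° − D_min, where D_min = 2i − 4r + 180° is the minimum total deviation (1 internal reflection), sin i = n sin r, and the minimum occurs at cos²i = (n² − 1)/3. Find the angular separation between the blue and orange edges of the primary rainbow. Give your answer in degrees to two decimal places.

At 471 nm (n = 1.337): cos²i = 0.26252 → i = 59.178°, r = 39.964°, D_min = 138.500°, rainbow angle = 41.500°.
At 603 nm (n = 1.332): cos²i = 0.25807 → i = 59.469°, r = 40.290°, D_min = 137.776°, rainbow angle = 42.224°.
Angular width = |41.500° − 42.224°| = 0.724°.

0.72°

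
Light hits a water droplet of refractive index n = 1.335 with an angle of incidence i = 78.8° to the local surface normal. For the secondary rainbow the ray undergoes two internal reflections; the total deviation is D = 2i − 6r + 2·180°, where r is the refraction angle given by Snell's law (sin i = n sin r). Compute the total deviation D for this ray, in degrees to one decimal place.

233.9°

sin r = sin 78.8° / 1.335 = 0.9810/1.335 = 0.7348; r = 47.29°.
D = 2·78.8° − 6·47.29° + 2·180° = 157.60° − 283.74° + 360° = 233.86°.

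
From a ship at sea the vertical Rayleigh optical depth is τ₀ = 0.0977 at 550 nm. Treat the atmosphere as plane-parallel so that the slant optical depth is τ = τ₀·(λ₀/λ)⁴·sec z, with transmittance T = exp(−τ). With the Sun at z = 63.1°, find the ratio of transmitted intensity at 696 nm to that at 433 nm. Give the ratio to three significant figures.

Airmass: sec 63.1° = 2.2103.
τ(696 nm) = 0.0977 × (550/696)⁴ × 2.2103 = 0.0977 × 0.3900 × 2.2103 = 0.0842.
τ(433 nm) = 0.0977 × (550/433)⁴ × 2.2103 = 0.0977 × 2.6031 × 2.2103 = 0.5621.
T(696)/T(433) = exp(τ_B − τ_A) = exp(0.4779) = 1.6127.

1.61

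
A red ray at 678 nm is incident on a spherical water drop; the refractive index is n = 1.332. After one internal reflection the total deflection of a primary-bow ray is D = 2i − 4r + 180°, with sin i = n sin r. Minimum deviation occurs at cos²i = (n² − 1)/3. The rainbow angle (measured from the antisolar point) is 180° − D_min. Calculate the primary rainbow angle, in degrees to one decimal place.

cos²i = (1.77422 − 1)/3 = 0.25807; i = arccos(0.50801) = 59.469°.
sin r = sin 59.469°/1.332 = 0.64666; r = 40.290°.
D_min = 2·59.469° − 4·40.290° + 180° = 137.776°.
Rainbow angle = 180° − D_min = 42.224°.

42.2°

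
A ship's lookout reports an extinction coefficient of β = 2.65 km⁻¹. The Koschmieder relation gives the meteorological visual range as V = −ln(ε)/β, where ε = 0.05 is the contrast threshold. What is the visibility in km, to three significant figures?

V = −ln(0.05) / 2.65 = 2.996 / 2.65 = 1.1305 km.

1.13 km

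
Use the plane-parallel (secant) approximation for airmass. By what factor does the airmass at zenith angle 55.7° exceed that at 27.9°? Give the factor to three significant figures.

X(55.7°)/X(27.9°) = sec 55.7° / sec 27.9° = cos 27.9° / cos 55.7° = 0.8838/0.5635 = 1.5683.

1.57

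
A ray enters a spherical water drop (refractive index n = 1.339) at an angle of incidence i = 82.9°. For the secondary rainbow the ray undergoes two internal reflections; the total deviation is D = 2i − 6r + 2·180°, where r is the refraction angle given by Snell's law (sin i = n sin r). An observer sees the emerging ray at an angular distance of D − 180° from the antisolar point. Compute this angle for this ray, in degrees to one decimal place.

sin r = sin 82.9° / 1.339 = 0.9923/1.339 = 0.7411; r = 47.83°.
D = 2·82.9° − 6·47.83° + 2·180° = 165.80° − 286.95° + 360° = 238.85°.
Angle from antisolar point = D − 180° = 58.85°.

58.8°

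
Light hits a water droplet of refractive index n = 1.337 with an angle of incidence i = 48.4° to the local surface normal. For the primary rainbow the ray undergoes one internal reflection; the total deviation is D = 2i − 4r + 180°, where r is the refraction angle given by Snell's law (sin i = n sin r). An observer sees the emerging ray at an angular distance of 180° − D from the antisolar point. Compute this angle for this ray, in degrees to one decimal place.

sin r = sin 48.4° / 1.337 = 0.7478/1.337 = 0.5593; r = 34.01°.
D = 2·48.4° − 4·34.01° + 180° = 96.80° − 136.03° + 180° = 140.77°.
Angle from antisolar point = 180° − D = 39.23°.

39.2°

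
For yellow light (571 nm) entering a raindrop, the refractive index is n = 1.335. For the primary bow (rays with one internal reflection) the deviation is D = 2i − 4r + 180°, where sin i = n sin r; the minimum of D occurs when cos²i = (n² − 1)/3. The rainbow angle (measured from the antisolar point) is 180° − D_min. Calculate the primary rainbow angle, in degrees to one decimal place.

cos²i = (1.78222 − 1)/3 = 0.26074; i = arccos(0.51063) = 59.294°.
sin r = sin 59.294°/1.335 = 0.64405; r = 40.094°.
D_min = 2·59.294° − 4·40.094° + 180° = 138.212°.
Rainbow angle = 180° − D_min = 41.788°.

41.8°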